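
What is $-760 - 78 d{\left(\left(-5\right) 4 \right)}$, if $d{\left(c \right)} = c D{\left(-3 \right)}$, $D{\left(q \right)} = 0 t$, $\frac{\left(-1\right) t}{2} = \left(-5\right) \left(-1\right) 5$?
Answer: $-760$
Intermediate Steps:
$t = -50$ ($t = - 2 \left(-5\right) \left(-1\right) 5 = - 2 \cdot 5 \cdot 5 = \left(-2\right) 25 = -50$)
$D{\left(q \right)} = 0$ ($D{\left(q \right)} = 0 \left(-50\right) = 0$)
$d{\left(c \right)} = 0$ ($d{\left(c \right)} = c 0 = 0$)
$-760 - 78 d{\left(\left(-5\right) 4 \right)} = -760 - 0 = -760 + 0 = -760$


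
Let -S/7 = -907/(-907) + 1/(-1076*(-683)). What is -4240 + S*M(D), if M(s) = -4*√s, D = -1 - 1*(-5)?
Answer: -768713754/183727 ≈ -4184.0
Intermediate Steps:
D = 4 (D = -1 + 5 = 4)
S = -5144363/734908 (S = -7*(-907/(-907) + 1/(-1076*(-683))) = -7*(-907*(-1/907) - 1/1076*(-1/683)) = -7*(1 + 1/734908) = -7*734909/734908 = -5144363/734908 ≈ -7.0000)
-4240 + S*M(D) = -4240 - (-5144363)*√4/183727 = -4240 - (-5144363)*2/183727 = -4240 - 5144363/734908*(-8) = -4240 + 10288726/183727 = -768713754/183727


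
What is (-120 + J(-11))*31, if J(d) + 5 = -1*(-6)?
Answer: -3689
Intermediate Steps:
J(d) = 1 (J(d) = -5 - 1*(-6) = -5 + 6 = 1)
(-120 + J(-11))*31 = (-120 + 1)*31 = -119*31 = -3689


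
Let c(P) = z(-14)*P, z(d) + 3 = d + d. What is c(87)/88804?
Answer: -2697/88804 ≈ -0.030370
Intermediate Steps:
z(d) = -3 + 2*d (z(d) = -3 + (d + d) = -3 + 2*d)
c(P) = -31*P (c(P) = (-3 + 2*(-14))*P = (-3 - 28)*P = -31*P)
c(87)/88804 = -31*87/88804 = -2697*1/88804 = -2697/88804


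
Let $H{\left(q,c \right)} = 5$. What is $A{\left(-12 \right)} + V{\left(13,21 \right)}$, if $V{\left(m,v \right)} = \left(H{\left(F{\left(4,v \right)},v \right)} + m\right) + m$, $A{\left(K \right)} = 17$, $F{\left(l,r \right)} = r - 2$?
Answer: $48$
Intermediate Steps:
$F{\left(l,r \right)} = -2 + r$ ($F{\left(l,r \right)} = r - 2 = -2 + r$)
$V{\left(m,v \right)} = 5 + 2 m$ ($V{\left(m,v \right)} = \left(5 + m\right) + m = 5 + 2 m$)
$A{\left(-12 \right)} + V{\left(13,21 \right)} = 17 + \left(5 + 2 \cdot 13\right) = 17 + \left(5 + 26\right) = 17 + 31 = 48$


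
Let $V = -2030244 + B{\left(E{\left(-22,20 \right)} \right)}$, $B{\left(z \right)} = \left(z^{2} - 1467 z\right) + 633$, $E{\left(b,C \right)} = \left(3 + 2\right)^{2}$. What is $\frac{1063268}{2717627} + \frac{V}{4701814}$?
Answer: $- \frac{47262133715}{982905898106} \approx -0.048084$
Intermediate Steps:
$E{\left(b,C \right)} = 25$ ($E{\left(b,C \right)} = 5^{2} = 25$)
$B{\left(z \right)} = 633 + z^{2} - 1467 z$
$V = -2065661$ ($V = -2030244 + \left(633 + 25^{2} - 36675\right) = -2030244 + \left(633 + 625 - 36675\right) = -2030244 - 35417 = -2065661$)
$\frac{1063268}{2717627} + \frac{V}{4701814} = \frac{1063268}{2717627} - \frac{2065661}{4701814} = 1063268 \cdot \frac{1}{2717627} - \frac{158897}{361678} = \frac{1063268}{2717627} - \frac{158897}{361678} = - \frac{47262133715}{982905898106}$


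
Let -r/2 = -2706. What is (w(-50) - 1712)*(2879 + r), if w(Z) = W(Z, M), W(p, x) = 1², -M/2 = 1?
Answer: -14185901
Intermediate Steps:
M = -2 (M = -2*1 = -2)
r = 5412 (r = -2*(-2706) = 5412)
W(p, x) = 1
w(Z) = 1
(w(-50) - 1712)*(2879 + r) = (1 - 1712)*(2879 + 5412) = -1711*8291 = -14185901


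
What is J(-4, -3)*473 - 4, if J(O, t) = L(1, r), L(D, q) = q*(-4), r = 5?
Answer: -9464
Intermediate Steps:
L(D, q) = -4*q
J(O, t) = -20 (J(O, t) = -4*5 = -20)
J(-4, -3)*473 - 4 = -20*473 - 4 = -9460 - 4 = -9464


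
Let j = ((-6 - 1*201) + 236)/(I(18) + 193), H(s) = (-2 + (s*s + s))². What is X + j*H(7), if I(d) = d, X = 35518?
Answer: 7578862/211 ≈ 35919.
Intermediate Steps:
H(s) = (-2 + s + s²)² (H(s) = (-2 + (s² + s))² = (-2 + (s + s²))² = (-2 + s + s²)²)
j = 29/211 (j = ((-6 - 1*201) + 236)/(18 + 193) = ((-6 - 201) + 236)/211 = (-207 + 236)*(1/211) = 29*(1/211) = 29/211 ≈ 0.13744)
X + j*H(7) = 35518 + 29*(-2 + 7 + 7²)²/211 = 35518 + 29*(-2 + 7 + 49)²/211 = 35518 + (29/211)*54² = 35518 + (29/211)*2916 = 35518 + 84564/211 = 7578862/211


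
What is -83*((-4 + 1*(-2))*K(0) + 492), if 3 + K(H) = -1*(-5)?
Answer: -39840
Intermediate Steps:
K(H) = 2 (K(H) = -3 - 1*(-5) = -3 + 5 = 2)
-83*((-4 + 1*(-2))*K(0) + 492) = -83*((-4 + 1*(-2))*2 + 492) = -83*((-4 - 2)*2 + 492) = -83*(-6*2 + 492) = -83*(-12 + 492) = -83*480 = -39840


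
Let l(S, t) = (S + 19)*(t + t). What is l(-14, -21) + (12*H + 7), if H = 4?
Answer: -155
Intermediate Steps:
l(S, t) = 2*t*(19 + S) (l(S, t) = (19 + S)*(2*t) = 2*t*(19 + S))
l(-14, -21) + (12*H + 7) = 2*(-21)*(19 - 14) + (12*4 + 7) = 2*(-21)*5 + (48 + 7) = -210 + 55 = -155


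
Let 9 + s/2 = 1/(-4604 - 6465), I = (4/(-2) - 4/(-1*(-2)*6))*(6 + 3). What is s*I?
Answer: 4184124/11069 ≈ 378.00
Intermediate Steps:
I = -21 (I = (4*(-1/2) - 4/(2*6))*9 = (-2 - 4/12)*9 = (-2 - 4*1/12)*9 = (-2 - 1/3)*9 = -7/3*9 = -21)
s = -199244/11069 (s = -18 + 2/(-4604 - 6465) = -18 + 2/(-11069) = -18 + 2*(-1/11069) = -18 - 2/11069 = -199244/11069 ≈ -18.000)
s*I = -199244/11069*(-21) = 4184124/11069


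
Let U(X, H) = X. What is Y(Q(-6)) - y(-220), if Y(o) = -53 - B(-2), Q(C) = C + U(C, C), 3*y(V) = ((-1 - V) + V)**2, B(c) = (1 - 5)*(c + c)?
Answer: -208/3 ≈ -69.333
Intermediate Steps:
B(c) = -8*c
y(V) = 1/3 (y(V) = ((-1 - V) + V)**2/3 = (1/3)*(-1)**2 = (1/3)*1 = 1/3)
Q(C) = 2*C (Q(C) = C + C = 2*C)
Y(o) = -69 (Y(o) = -53 - (-8)*(-2) = -53 - 1*16 = -53 - 16 = -69)
Y(Q(-6)) - y(-220) = -69 - 1*1/3 = -69 - 1/3 = -208/3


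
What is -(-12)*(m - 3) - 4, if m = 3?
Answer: -4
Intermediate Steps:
-(-12)*(m - 3) - 4 = -(-12)*(3 - 3) - 4 = -(-12)*0 - 4 = -6*0 - 4 = 0 - 4 = -4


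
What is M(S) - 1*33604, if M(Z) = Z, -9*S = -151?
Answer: -302285/9 ≈ -33587.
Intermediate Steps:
S = 151/9 (S = -⅑*(-151) = 151/9 ≈ 16.778)
M(S) - 1*33604 = 151/9 - 1*33604 = 151/9 - 33604 = -302285/9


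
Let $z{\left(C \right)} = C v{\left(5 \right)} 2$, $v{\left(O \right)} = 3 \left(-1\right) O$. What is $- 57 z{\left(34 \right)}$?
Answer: $58140$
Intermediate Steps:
$v{\left(O \right)} = - 3 O$
$z{\left(C \right)} = - 30 C$ ($z{\left(C \right)} = C \left(\left(-3\right) 5\right) 2 = C \left(-15\right) 2 = - 15 C 2 = - 30 C$)
$- 57 z{\left(34 \right)} = - 57 \left(\left(-30\right) 34\right) = \left(-57\right) \left(-1020\right) = 58140$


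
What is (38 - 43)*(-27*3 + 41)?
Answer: 200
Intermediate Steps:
(38 - 43)*(-27*3 + 41) = -5*(-81 + 41) = -5*(-40) = 200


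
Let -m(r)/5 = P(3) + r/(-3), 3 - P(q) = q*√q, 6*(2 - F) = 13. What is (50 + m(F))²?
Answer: 609325/324 + 3125*√3/3 ≈ 3684.9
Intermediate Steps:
F = -⅙ (F = 2 - ⅙*13 = 2 - 13/6 = -⅙ ≈ -0.16667)
P(q) = 3 - q^(3/2) (P(q) = 3 - q*√q = 3 - q^(3/2))
m(r) = -15 + 15*√3 + 5*r/3 (m(r) = -5*((3 - 3^(3/2)) + r/(-3)) = -5*((3 - 3*√3) + r*(-⅓)) = -5*((3 - 3*√3) - r/3) = -5*(3 - 3*√3 - r/3) = -15 + 15*√3 + 5*r/3)
(50 + m(F))² = (50 + (-15 + 15*√3 + (5/3)*(-⅙)))² = (50 + (-15 + 15*√3 - 5/18))² = (50 + (-275/18 + 15*√3))² = (625/18 + 15*√3)²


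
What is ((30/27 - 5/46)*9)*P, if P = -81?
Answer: -33615/46 ≈ -730.76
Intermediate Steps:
((30/27 - 5/46)*9)*P = ((30/27 - 5/46)*9)*(-81) = ((30*(1/27) - 5*1/46)*9)*(-81) = ((10/9 - 5/46)*9)*(-81) = ((415/414)*9)*(-81) = (415/46)*(-81) = -33615/46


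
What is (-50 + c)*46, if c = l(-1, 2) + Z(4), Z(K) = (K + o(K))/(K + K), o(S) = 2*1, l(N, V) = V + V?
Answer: -4163/2 ≈ -2081.5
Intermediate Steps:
l(N, V) = 2*V
o(S) = 2
Z(K) = (2 + K)/(2*K) (Z(K) = (K + 2)/(K + K) = (2 + K)/((2*K)) = (2 + K)*(1/(2*K)) = (2 + K)/(2*K))
c = 19/4 (c = 2*2 + (½)*(2 + 4)/4 = 4 + (½)*(¼)*6 = 4 + ¾ = 19/4 ≈ 4.7500)
(-50 + c)*46 = (-50 + 19/4)*46 = -181/4*46 = -4163/2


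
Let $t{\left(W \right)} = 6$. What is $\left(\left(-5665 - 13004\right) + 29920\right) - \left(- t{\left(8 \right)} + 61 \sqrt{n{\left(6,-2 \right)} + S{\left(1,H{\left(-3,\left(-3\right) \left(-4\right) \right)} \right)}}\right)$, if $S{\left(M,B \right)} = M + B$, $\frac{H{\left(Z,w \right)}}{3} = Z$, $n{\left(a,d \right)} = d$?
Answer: $11257 - 61 i \sqrt{10} \approx 11257.0 - 192.9 i$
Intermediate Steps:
$H{\left(Z,w \right)} = 3 Z$
$S{\left(M,B \right)} = B + M$
$\left(\left(-5665 - 13004\right) + 29920\right) - \left(- t{\left(8 \right)} + 61 \sqrt{n{\left(6,-2 \right)} + S{\left(1,H{\left(-3,\left(-3\right) \left(-4\right) \right)} \right)}}\right) = \left(\left(-5665 - 13004\right) + 29920\right) + \left(6 - 61 \sqrt{-2 + \left(3 \left(-3\right) + 1\right)}\right) = \left(\left(-5665 - 13004\right) + 29920\right) + \left(6 - 61 \sqrt{-2 + \left(-9 + 1\right)}\right) = \left(-18669 + 29920\right) + \left(6 - 61 \sqrt{-2 - 8}\right) = 11251 + \left(6 - 61 \sqrt{-10}\right) = 11251 + \left(6 - 61 i \sqrt{10}\right) = 11257 - 61 i \sqrt{10}$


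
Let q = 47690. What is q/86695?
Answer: 9538/17339 ≈ 0.55009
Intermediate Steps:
q/86695 = 47690/86695 = 47690*(1/86695) = 9538/17339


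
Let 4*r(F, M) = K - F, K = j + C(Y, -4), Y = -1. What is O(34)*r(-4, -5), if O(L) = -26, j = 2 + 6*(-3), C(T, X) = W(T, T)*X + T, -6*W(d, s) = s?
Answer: 533/6 ≈ 88.833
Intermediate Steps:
W(d, s) = -s/6
C(T, X) = T - T*X/6 (C(T, X) = (-T/6)*X + T = -T*X/6 + T = T - T*X/6)
j = -16 (j = 2 - 18 = -16)
K = -53/3 (K = -16 + (⅙)*(-1)*(6 - 1*(-4)) = -16 + (⅙)*(-1)*(6 + 4) = -16 + (⅙)*(-1)*10 = -16 - 5/3 = -53/3 ≈ -17.667)
r(F, M) = -53/12 - F/4 (r(F, M) = (-53/3 - F)/4 = -53/12 - F/4)
O(34)*r(-4, -5) = -26*(-53/12 - ¼*(-4)) = -26*(-53/12 + 1) = -26*(-41/12) = 533/6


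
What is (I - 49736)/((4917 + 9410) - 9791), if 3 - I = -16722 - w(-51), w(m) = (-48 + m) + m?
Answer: -33161/4536 ≈ -7.3106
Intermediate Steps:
w(m) = -48 + 2*m
I = 16575 (I = 3 - (-16722 - (-48 + 2*(-51))) = 3 - (-16722 - (-48 - 102)) = 3 - (-16722 - 1*(-150)) = 3 - (-16722 + 150) = 3 - 1*(-16572) = 3 + 16572 = 16575)
(I - 49736)/((4917 + 9410) - 9791) = (16575 - 49736)/((4917 + 9410) - 9791) = -33161/(14327 - 9791) = -33161/4536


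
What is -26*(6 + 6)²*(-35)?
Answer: 131040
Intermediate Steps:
-26*(6 + 6)²*(-35) = -26*12²*(-35) = -26*144*(-35) = -3744*(-35) = 131040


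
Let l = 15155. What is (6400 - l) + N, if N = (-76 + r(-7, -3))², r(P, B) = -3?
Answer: -2514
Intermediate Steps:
N = 6241 (N = (-76 - 3)² = (-79)² = 6241)
(6400 - l) + N = (6400 - 1*15155) + 6241 = (6400 - 15155) + 6241 = -8755 + 6241 = -2514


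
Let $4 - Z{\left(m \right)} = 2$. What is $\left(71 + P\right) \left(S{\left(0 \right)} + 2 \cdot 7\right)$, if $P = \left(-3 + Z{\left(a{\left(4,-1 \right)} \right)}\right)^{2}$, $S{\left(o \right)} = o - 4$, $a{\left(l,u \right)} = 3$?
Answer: $720$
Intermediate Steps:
$S{\left(o \right)} = -4 + o$
$Z{\left(m \right)} = 2$ ($Z{\left(m \right)} = 4 - 2 = 2$)
$P = 1$ ($P = \left(-3 + 2\right)^{2} = \left(-1\right)^{2} = 1$)
$\left(71 + P\right) \left(S{\left(0 \right)} + 2 \cdot 7\right) = \left(71 + 1\right) \left(\left(-4 + 0\right) + 2 \cdot 7\right) = 72 \left(-4 + 14\right) = 72 \cdot 10 = 720$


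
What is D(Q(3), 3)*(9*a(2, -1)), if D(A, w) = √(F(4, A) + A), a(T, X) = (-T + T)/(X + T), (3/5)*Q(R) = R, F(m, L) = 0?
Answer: 0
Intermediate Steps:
Q(R) = 5*R/3
a(T, X) = 0 (a(T, X) = 0/(T + X) = 0)
D(A, w) = √A (D(A, w) = √(0 + A) = √A)
D(Q(3), 3)*(9*a(2, -1)) = √((5/3)*3)*(9*0) = √5*0 = 0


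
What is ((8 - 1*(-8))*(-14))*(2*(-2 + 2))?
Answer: 0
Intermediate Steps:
((8 - 1*(-8))*(-14))*(2*(-2 + 2)) = ((8 + 8)*(-14))*(2*0) = (16*(-14))*0 = -224*0 = 0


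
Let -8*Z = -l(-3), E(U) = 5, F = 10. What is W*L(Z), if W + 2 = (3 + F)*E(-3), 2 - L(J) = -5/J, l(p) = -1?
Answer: -2394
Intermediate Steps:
Z = -1/8 (Z = -(-1)*(-1)/8 = -1/8*1 = -1/8 ≈ -0.12500)
L(J) = 2 + 5/J (L(J) = 2 - (-5)/J = 2 + 5/J)
W = 63 (W = -2 + (3 + 10)*5 = -2 + 13*5 = -2 + 65 = 63)
W*L(Z) = 63*(2 + 5/(-1/8)) = 63*(2 + 5*(-8)) = 63*(2 - 40) = 63*(-38) = -2394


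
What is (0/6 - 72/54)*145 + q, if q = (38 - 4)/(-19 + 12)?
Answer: -4162/21 ≈ -198.19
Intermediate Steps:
q = -34/7 (q = 34/(-7) = 34*(-⅐) = -34/7 ≈ -4.8571)
(0/6 - 72/54)*145 + q = (0/6 - 72/54)*145 - 34/7 = (0*(⅙) - 72*1/54)*145 - 34/7 = (0 - 4/3)*145 - 34/7 = -4/3*145 - 34/7 = -580/3 - 34/7 = -4162/21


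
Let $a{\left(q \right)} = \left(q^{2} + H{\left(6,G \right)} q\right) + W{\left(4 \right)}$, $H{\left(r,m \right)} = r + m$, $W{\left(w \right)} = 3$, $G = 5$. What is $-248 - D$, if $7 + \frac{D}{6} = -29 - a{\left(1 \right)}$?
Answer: $58$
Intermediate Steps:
$H{\left(r,m \right)} = m + r$
$a{\left(q \right)} = 3 + q^{2} + 11 q$ ($a{\left(q \right)} = \left(q^{2} + \left(5 + 6\right) q\right) + 3 = \left(q^{2} + 11 q\right) + 3 = 3 + q^{2} + 11 q$)
$D = -306$ ($D = -42 + 6 \left(-29 - \left(3 + 1^{2} + 11 \cdot 1\right)\right) = -42 + 6 \left(-29 - \left(3 + 1 + 11\right)\right) = -42 + 6 \left(-29 - 15\right) = -42 + 6 \left(-44\right) = -42 - 264 = -306$)
$-248 - D = -248 - -306 = -248 + 306 = 58$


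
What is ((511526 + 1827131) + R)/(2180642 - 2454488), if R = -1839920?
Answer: -498737/273846 ≈ -1.8212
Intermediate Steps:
((511526 + 1827131) + R)/(2180642 - 2454488) = ((511526 + 1827131) - 1839920)/(2180642 - 2454488) = (2338657 - 1839920)/(-273846) = 498737*(-1/273846) = -498737/273846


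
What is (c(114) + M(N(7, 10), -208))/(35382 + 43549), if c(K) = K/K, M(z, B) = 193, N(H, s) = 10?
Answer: 194/78931 ≈ 0.0024578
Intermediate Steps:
c(K) = 1
(c(114) + M(N(7, 10), -208))/(35382 + 43549) = (1 + 193)/(35382 + 43549) = 194/78931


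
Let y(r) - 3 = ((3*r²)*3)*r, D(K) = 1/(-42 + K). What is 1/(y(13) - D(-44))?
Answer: 86/1700737 ≈ 5.0566e-5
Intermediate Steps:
y(r) = 3 + 9*r³ (y(r) = 3 + ((3*r²)*3)*r = 3 + (9*r²)*r = 3 + 9*r³)
1/(y(13) - D(-44)) = 1/((3 + 9*13³) - 1/(-42 - 44)) = 1/((3 + 9*2197) - 1/(-86)) = 1/((3 + 19773) - 1*(-1/86)) = 1/(19776 + 1/86) = 1/(1700737/86) = 86/1700737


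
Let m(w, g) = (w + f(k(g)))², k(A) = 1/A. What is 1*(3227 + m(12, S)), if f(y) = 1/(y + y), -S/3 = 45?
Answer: 25229/4 ≈ 6307.3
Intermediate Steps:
S = -135 (S = -3*45 = -135)
k(A) = 1/A
f(y) = 1/(2*y)
m(w, g) = (w + g/2)² (m(w, g) = (w + 1/(2*(1/g)))² = (w + g/2)²)
1*(3227 + m(12, S)) = 1*(3227 + (-135 + 2*12)²/4) = 1*(3227 + (-135 + 24)²/4) = 1*(3227 + (¼)*(-111)²) = 1*(3227 + (¼)*12321) = 1*(3227 + 12321/4) = 1*(25229/4) = 25229/4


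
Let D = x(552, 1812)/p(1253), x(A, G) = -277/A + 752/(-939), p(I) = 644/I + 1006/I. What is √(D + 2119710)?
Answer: √47852922257246007627/4751340 ≈ 1455.9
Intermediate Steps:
p(I) = 1650/I
x(A, G) = -752/939 - 277/A (x(A, G) = -277/A + 752*(-1/939) = -277/A - 752/939 = -752/939 - 277/A)
D = -94003819/95026800 (D = (-752/939 - 277/552)/((1650/1253)) = (-752/939 - 277*1/552)/((1650*(1/1253))) = (-752/939 - 277/552)/(1650/1253) = -75023/57592*1253/1650 = -94003819/95026800 ≈ -0.98923)
√(D + 2119710) = √(-94003819/95026800 + 2119710) = √(201429164224181/95026800) = √47852922257246007627/4751340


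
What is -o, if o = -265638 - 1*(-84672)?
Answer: 180966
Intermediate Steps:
o = -180966 (o = -265638 + 84672 = -180966)
-o = -1*(-180966) = 180966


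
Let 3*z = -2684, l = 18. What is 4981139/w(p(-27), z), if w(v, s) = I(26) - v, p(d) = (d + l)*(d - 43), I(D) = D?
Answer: -4981139/604 ≈ -8246.9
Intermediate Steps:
p(d) = (-43 + d)*(18 + d) (p(d) = (d + 18)*(d - 43) = (18 + d)*(-43 + d) = (-43 + d)*(18 + d))
z = -2684/3 (z = (⅓)*(-2684) = -2684/3 ≈ -894.67)
w(v, s) = 26 - v
4981139/w(p(-27), z) = 4981139/(26 - (-774 + (-27)² - 25*(-27))) = 4981139/(26 - (-774 + 729 + 675)) = 4981139/(26 - 1*630) = 4981139/(26 - 630) = 4981139/(-604) = 4981139*(-1/604) = -4981139/604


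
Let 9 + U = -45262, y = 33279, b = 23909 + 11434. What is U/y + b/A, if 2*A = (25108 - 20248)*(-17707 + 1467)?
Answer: -3152935991/2316218400 ≈ -1.3612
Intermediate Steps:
b = 35343
A = -39463200 (A = ((25108 - 20248)*(-17707 + 1467))/2 = (4860*(-16240))/2 = (1/2)*(-78926400) = -39463200)
U = -45271 (U = -9 - 45262 = -45271)
U/y + b/A = -45271/33279 + 35343/(-39463200) = -45271*1/33279 + 35343*(-1/39463200) = -45271/33279 - 187/208800 = -3152935991/2316218400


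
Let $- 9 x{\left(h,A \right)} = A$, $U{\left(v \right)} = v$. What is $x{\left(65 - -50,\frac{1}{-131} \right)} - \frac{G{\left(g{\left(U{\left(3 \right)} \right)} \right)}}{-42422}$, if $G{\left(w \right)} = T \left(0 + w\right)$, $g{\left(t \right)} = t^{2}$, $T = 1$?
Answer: $\frac{53033}{50015538} \approx 0.0010603$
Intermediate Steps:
$G{\left(w \right)} = w$ ($G{\left(w \right)} = 1 \left(0 + w\right) = 1 w = w$)
$x{\left(h,A \right)} = - \frac{A}{9}$
$x{\left(65 - -50,\frac{1}{-131} \right)} - \frac{G{\left(g{\left(U{\left(3 \right)} \right)} \right)}}{-42422} = - \frac{1}{9 \left(-131\right)} - \frac{3^{2}}{-42422} = \left(- \frac{1}{9}\right) \left(- \frac{1}{131}\right) - 9 \left(- \frac{1}{42422}\right) = \frac{1}{1179} - - \frac{9}{42422} = \frac{1}{1179} + \frac{9}{42422} = \frac{53033}{50015538}$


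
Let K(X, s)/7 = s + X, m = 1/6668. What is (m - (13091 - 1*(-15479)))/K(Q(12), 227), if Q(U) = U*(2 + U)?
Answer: -190504759/18437020 ≈ -10.333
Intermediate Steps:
m = 1/6668 ≈ 0.00014997
K(X, s) = 7*X + 7*s (K(X, s) = 7*(s + X) = 7*(X + s) = 7*X + 7*s)
(m - (13091 - 1*(-15479)))/K(Q(12), 227) = (1/6668 - (13091 - 1*(-15479)))/(7*(12*(2 + 12)) + 7*227) = (1/6668 - (13091 + 15479))/(7*(12*14) + 1589) = (1/6668 - 1*28570)/(7*168 + 1589) = (1/6668 - 28570)/(1176 + 1589) = -190504759/6668/2765 = -190504759/6668*1/2765 = -190504759/18437020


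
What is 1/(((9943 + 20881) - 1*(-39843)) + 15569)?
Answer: 1/86236 ≈ 1.1596e-5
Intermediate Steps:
1/(((9943 + 20881) - 1*(-39843)) + 15569) = 1/((30824 + 39843) + 15569) = 1/(70667 + 15569) = 1/86236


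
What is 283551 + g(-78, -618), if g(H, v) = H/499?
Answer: 141491871/499 ≈ 2.8355e+5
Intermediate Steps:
g(H, v) = H/499 (g(H, v) = H*(1/499) = H/499)
283551 + g(-78, -618) = 283551 + (1/499)*(-78) = 283551 - 78/499 = 141491871/499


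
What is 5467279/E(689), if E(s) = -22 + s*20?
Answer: 5467279/13758 ≈ 397.39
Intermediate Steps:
E(s) = -22 + 20*s
5467279/E(689) = 5467279/(-22 + 20*689) = 5467279/(-22 + 13780) = 5467279/13758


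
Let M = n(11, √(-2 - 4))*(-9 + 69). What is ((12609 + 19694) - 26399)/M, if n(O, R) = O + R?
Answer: 5412/635 - 492*I*√6/635 ≈ 8.5228 - 1.8979*I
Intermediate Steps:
M = 660 + 60*I*√6 (M = (11 + √(-2 - 4))*(-9 + 69) = (11 + √(-6))*60 = (11 + I*√6)*60 = 660 + 60*I*√6 ≈ 660.0 + 146.97*I)
((12609 + 19694) - 26399)/M = ((12609 + 19694) - 26399)/(660 + 60*I*√6) = (32303 - 26399)/(660 + 60*I*√6) = 5904/(660 + 60*I*√6)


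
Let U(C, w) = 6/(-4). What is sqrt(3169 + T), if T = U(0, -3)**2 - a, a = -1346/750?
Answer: sqrt(71393505)/150 ≈ 56.330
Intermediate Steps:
U(C, w) = -3/2 (U(C, w) = 6*(-1/4) = -3/2)
a = -673/375 (a = -1346*1/750 = -673/375 ≈ -1.7947)
T = 6067/1500 (T = (-3/2)**2 - 1*(-673/375) = 9/4 + 673/375 = 6067/1500 ≈ 4.0447)
sqrt(3169 + T) = sqrt(3169 + 6067/1500) = sqrt(4759567/1500) = sqrt(71393505)/150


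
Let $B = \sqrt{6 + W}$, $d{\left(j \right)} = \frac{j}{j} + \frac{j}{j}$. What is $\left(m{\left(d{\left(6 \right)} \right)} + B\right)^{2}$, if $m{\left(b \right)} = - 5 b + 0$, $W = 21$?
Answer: $127 - 60 \sqrt{3} \approx 23.077$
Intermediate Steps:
$d{\left(j \right)} = 2$ ($d{\left(j \right)} = 1 + 1 = 2$)
$m{\left(b \right)} = - 5 b$
$B = 3 \sqrt{3}$ ($B = \sqrt{6 + 21} = \sqrt{27} = 3 \sqrt{3} \approx 5.1962$)
$\left(m{\left(d{\left(6 \right)} \right)} + B\right)^{2} = \left(\left(-5\right) 2 + 3 \sqrt{3}\right)^{2} = \left(-10 + 3 \sqrt{3}\right)^{2}$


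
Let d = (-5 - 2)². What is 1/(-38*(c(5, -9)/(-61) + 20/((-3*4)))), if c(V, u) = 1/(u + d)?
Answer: 3660/231857 ≈ 0.015786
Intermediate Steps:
d = 49 (d = (-7)² = 49)
c(V, u) = 1/(49 + u) (c(V, u) = 1/(u + 49) = 1/(49 + u))
1/(-38*(c(5, -9)/(-61) + 20/((-3*4)))) = 1/(-38*(1/((49 - 9)*(-61)) + 20/((-3*4)))) = 1/(-38*(-1/61/40 + 20/(-12))) = 1/(-38*((1/40)*(-1/61) + 20*(-1/12))) = 1/(-38*(-1/2440 - 5/3)) = 1/(-38*(-12203/7320)) = 1/(231857/3660) = 3660/231857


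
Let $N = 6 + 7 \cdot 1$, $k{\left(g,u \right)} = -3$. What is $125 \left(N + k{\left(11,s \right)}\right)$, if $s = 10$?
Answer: $1250$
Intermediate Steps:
$N = 13$ ($N = 6 + 7 = 13$)
$125 \left(N + k{\left(11,s \right)}\right) = 125 \left(13 - 3\right) = 125 \cdot 10 = 1250$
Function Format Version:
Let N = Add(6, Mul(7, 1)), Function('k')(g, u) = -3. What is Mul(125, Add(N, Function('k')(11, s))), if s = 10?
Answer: 1250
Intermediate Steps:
N = 13 (N = Add(6, 7) = 13)
Mul(125, Add(N, Function('k')(11, s))) = Mul(125, Add(13, -3)) = Mul(125, 10) = 1250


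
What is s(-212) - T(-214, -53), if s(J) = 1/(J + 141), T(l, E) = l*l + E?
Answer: -3247754/71 ≈ -45743.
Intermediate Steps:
T(l, E) = E + l² (T(l, E) = l² + E = E + l²)
s(J) = 1/(141 + J)
s(-212) - T(-214, -53) = 1/(141 - 212) - (-53 + (-214)²) = 1/(-71) - (-53 + 45796) = -1/71 - 1*45743 = -1/71 - 45743 = -3247754/71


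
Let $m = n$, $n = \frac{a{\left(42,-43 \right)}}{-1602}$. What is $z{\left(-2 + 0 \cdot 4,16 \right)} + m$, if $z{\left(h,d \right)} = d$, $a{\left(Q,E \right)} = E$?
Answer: $\frac{25675}{1602} \approx 16.027$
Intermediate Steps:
$n = \frac{43}{1602}$ ($n = - \frac{43}{-1602} = \left(-43\right) \left(- \frac{1}{1602}\right) = \frac{43}{1602} \approx 0.026841$)
$m = \frac{43}{1602} \approx 0.026841$
$z{\left(-2 + 0 \cdot 4,16 \right)} + m = 16 + \frac{43}{1602} = \frac{25675}{1602}$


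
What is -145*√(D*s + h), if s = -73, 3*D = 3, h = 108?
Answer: -145*√35 ≈ -857.83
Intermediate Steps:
D = 1 (D = (⅓)*3 = 1)
-145*√(D*s + h) = -145*√(1*(-73) + 108) = -145*√(-73 + 108) = -145*√35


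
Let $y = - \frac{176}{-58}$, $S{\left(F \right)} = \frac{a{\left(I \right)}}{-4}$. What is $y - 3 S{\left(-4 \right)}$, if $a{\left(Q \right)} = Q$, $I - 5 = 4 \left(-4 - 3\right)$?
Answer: $- \frac{1649}{116} \approx -14.216$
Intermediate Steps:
$I = -23$ ($I = 5 + 4 \left(-4 - 3\right) = 5 + 4 \left(-7\right) = 5 - 28 = -23$)
$S{\left(F \right)} = \frac{23}{4}$ ($S{\left(F \right)} = - \frac{23}{-4} = \left(-23\right) \left(- \frac{1}{4}\right) = \frac{23}{4}$)
$y = \frac{88}{29}$ ($y = \left(-176\right) \left(- \frac{1}{58}\right) = \frac{88}{29} \approx 3.0345$)
$y - 3 S{\left(-4 \right)} = \frac{88}{29} - \frac{69}{4} = - \frac{1649}{116}$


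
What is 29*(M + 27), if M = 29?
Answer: 1624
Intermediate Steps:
29*(M + 27) = 29*(29 + 27) = 29*56 = 1624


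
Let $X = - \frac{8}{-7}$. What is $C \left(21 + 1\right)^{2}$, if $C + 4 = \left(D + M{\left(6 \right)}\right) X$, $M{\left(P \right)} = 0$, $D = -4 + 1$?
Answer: $- \frac{25168}{7} \approx -3595.4$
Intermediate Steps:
$X = \frac{8}{7}$ ($X = \left(-8\right) \left(- \frac{1}{7}\right) = \frac{8}{7} \approx 1.1429$)
$D = -3$
$C = - \frac{52}{7}$ ($C = -4 + \left(-3 + 0\right) \frac{8}{7} = -4 - \frac{24}{7} = - \frac{52}{7} \approx -7.4286$)
$C \left(21 + 1\right)^{2} = - \frac{52 \left(21 + 1\right)^{2}}{7} = - \frac{52 \cdot 22^{2}}{7} = \left(- \frac{52}{7}\right) 484 = - \frac{25168}{7}$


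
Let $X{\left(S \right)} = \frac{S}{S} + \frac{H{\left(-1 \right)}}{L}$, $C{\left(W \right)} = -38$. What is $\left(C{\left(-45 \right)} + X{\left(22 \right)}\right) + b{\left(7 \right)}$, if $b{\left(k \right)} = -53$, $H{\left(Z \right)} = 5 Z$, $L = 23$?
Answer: $- \frac{2075}{23} \approx -90.217$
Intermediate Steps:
$X{\left(S \right)} = \frac{18}{23}$ ($X{\left(S \right)} = \frac{S}{S} + \frac{5 \left(-1\right)}{23} = 1 - \frac{5}{23} = \frac{18}{23}$)
$\left(C{\left(-45 \right)} + X{\left(22 \right)}\right) + b{\left(7 \right)} = \left(-38 + \frac{18}{23}\right) - 53 = - \frac{856}{23} - 53 = - \frac{2075}{23}$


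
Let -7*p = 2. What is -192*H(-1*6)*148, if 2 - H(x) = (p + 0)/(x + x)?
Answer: -393088/7 ≈ -56155.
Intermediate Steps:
p = -2/7 (p = -⅐*2 = -2/7 ≈ -0.28571)
H(x) = 2 + 1/(7*x) (H(x) = 2 - (-2/7 + 0)/(x + x) = 2 - (-2)/(7*(2*x)) = 2 - (-2)*1/(2*x)/7 = 2 - (-1)/(7*x) = 2 + 1/(7*x))
-192*H(-1*6)*148 = -192*(2 + 1/(7*((-1*6))))*148 = -192*(2 + (⅐)/(-6))*148 = -192*(2 + (⅐)*(-⅙))*148 = -192*(2 - 1/42)*148 = -192*83/42*148 = -2656/7*148 = -393088/7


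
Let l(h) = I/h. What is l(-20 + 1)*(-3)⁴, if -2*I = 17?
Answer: 1377/38 ≈ 36.237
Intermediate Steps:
I = -17/2 (I = -½*17 = -17/2 ≈ -8.5000)
l(h) = -17/(2*h)
l(-20 + 1)*(-3)⁴ = -17/(2*(-20 + 1))*(-3)⁴ = -17/2/(-19)*81 = -17/2*(-1/19)*81 = (17/38)*81 = 1377/38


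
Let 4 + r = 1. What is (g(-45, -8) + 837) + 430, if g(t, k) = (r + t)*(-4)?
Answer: 1459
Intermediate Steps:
r = -3 (r = -4 + 1 = -3)
g(t, k) = 12 - 4*t (g(t, k) = (-3 + t)*(-4) = 12 - 4*t)
(g(-45, -8) + 837) + 430 = ((12 - 4*(-45)) + 837) + 430 = ((12 + 180) + 837) + 430 = (192 + 837) + 430 = 1029 + 430 = 1459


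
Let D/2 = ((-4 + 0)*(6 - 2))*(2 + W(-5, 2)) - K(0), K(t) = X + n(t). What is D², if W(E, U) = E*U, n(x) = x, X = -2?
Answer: 67600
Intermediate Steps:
K(t) = -2 + t
D = 260 (D = 2*(((-4 + 0)*(6 - 2))*(2 - 5*2) - (-2 + 0)) = 2*((-4*4)*(2 - 10) - 1*(-2)) = 2*(-16*(-8) + 2) = 2*(128 + 2) = 2*130 = 260)
D² = 260² = 67600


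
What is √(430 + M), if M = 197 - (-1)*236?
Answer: √863 ≈ 29.377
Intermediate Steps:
M = 433 (M = 197 - 1*(-236) = 197 + 236 = 433)
√(430 + M) = √(430 + 433) = √863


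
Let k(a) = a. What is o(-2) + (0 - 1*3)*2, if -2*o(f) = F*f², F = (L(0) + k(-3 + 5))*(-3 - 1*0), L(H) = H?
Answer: 6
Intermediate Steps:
F = -6 (F = (0 + (-3 + 5))*(-3 - 1*0) = (0 + 2)*(-3 + 0) = 2*(-3) = -6)
o(f) = 3*f² (o(f) = -(-3)*f² = 3*f²)
o(-2) + (0 - 1*3)*2 = 3*(-2)² + (0 - 1*3)*2 = 3*4 + (0 - 3)*2 = 12 - 3*2 = 12 - 6 = 6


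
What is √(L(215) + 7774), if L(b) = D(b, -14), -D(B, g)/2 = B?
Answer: 12*√51 ≈ 85.697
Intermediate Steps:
D(B, g) = -2*B
L(b) = -2*b
√(L(215) + 7774) = √(-2*215 + 7774) = √(-430 + 7774) = √7344 = 12*√51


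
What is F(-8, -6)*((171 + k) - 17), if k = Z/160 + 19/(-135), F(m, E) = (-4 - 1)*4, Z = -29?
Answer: -663889/216 ≈ -3073.6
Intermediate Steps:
F(m, E) = -20 (F(m, E) = -5*4 = -20)
k = -1391/4320 (k = -29/160 + 19/(-135) = -29*1/160 + 19*(-1/135) = -29/160 - 19/135 = -1391/4320 ≈ -0.32199)
F(-8, -6)*((171 + k) - 17) = -20*((171 - 1391/4320) - 17) = -20*(737329/4320 - 17) = -20*663889/4320 = -663889/216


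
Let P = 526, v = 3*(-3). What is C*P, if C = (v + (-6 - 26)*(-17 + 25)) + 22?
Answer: -127818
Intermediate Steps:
v = -9
C = -243 (C = (-9 + (-6 - 26)*(-17 + 25)) + 22 = (-9 - 32*8) + 22 = (-9 - 256) + 22 = -265 + 22 = -243)
C*P = -243*526 = -127818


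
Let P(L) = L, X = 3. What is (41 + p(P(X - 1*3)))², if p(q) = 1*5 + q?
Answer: 2116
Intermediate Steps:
p(q) = 5 + q
(41 + p(P(X - 1*3)))² = (41 + (5 + (3 - 1*3)))² = (41 + (5 + (3 - 3)))² = (41 + (5 + 0))² = (41 + 5)² = 46² = 2116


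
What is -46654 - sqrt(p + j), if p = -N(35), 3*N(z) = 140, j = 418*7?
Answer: -46654 - sqrt(25914)/3 ≈ -46708.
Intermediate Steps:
j = 2926
N(z) = 140/3 (N(z) = (1/3)*140 = 140/3)
p = -140/3 (p = -1*140/3 = -140/3 ≈ -46.667)
-46654 - sqrt(p + j) = -46654 - sqrt(-140/3 + 2926) = -46654 - sqrt(8638/3) = -46654 - sqrt(25914)/3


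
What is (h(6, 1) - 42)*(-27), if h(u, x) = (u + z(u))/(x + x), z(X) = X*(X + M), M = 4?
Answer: 243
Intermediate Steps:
z(X) = X*(4 + X) (z(X) = X*(X + 4) = X*(4 + X))
h(u, x) = (u + u*(4 + u))/(2*x) (h(u, x) = (u + u*(4 + u))/(x + x) = (u + u*(4 + u))/((2*x)) = (u + u*(4 + u))*(1/(2*x)) = (u + u*(4 + u))/(2*x))
(h(6, 1) - 42)*(-27) = ((1/2)*6*(5 + 6)/1 - 42)*(-27) = ((1/2)*6*1*11 - 42)*(-27) = (33 - 42)*(-27) = -9*(-27) = 243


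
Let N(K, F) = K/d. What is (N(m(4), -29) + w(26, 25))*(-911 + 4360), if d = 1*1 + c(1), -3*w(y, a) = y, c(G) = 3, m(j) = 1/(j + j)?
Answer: -2859221/96 ≈ -29784.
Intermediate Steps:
m(j) = 1/(2*j)
w(y, a) = -y/3
d = 4 (d = 1*1 + 3 = 1 + 3 = 4)
N(K, F) = K/4
(N(m(4), -29) + w(26, 25))*(-911 + 4360) = (((½)/4)/4 - ⅓*26)*(-911 + 4360) = (((½)*(¼))/4 - 26/3)*3449 = ((¼)*(⅛) - 26/3)*3449 = (1/32 - 26/3)*3449 = -829/96*3449 = -2859221/96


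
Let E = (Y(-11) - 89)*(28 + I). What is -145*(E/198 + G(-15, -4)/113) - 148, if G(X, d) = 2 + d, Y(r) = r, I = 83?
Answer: 29769928/3729 ≈ 7983.4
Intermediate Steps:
E = -11100 (E = (-11 - 89)*(28 + 83) = -100*111 = -11100)
-145*(E/198 + G(-15, -4)/113) - 148 = -145*(-11100/198 + (2 - 4)/113) - 148 = -145*(-11100*1/198 - 2*1/113) - 148 = -145*(-1850/33 - 2/113) - 148 = -145*(-209116/3729) - 148 = 30321820/3729 - 148 = 29769928/3729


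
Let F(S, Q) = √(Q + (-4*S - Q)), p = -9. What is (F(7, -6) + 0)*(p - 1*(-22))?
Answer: 26*I*√7 ≈ 68.79*I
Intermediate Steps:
F(S, Q) = 2*√(-S) (F(S, Q) = √(Q + (-Q - 4*S)) = √(-4*S) = 2*√(-S))
(F(7, -6) + 0)*(p - 1*(-22)) = (2*√(-1*7) + 0)*(-9 - 1*(-22)) = (2*√(-7) + 0)*(-9 + 22) = (2*(I*√7) + 0)*13 = (2*I*√7 + 0)*13 = (2*I*√7)*13 = 26*I*√7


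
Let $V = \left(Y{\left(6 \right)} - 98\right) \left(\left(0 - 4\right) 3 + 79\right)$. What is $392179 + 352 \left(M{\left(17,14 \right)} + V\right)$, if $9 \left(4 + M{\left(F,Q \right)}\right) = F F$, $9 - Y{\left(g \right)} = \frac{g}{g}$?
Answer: $- \frac{15484373}{9} \approx -1.7205 \cdot 10^{6}$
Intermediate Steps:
$Y{\left(g \right)} = 8$ ($Y{\left(g \right)} = 9 - \frac{g}{g} = 9 - 1 = 8$)
$M{\left(F,Q \right)} = -4 + \frac{F^{2}}{9}$ ($M{\left(F,Q \right)} = -4 + \frac{F F}{9} = -4 + \frac{F^{2}}{9}$)
$V = -6030$ ($V = \left(8 - 98\right) \left(\left(0 - 4\right) 3 + 79\right) = - 90 \left(\left(-4\right) 3 + 79\right) = - 90 \left(-12 + 79\right) = \left(-90\right) 67 = -6030$)
$392179 + 352 \left(M{\left(17,14 \right)} + V\right) = 392179 + 352 \left(\left(-4 + \frac{17^{2}}{9}\right) - 6030\right) = 392179 + 352 \left(\left(-4 + \frac{1}{9} \cdot 289\right) - 6030\right) = 392179 + 352 \left(\left(-4 + \frac{289}{9}\right) - 6030\right) = 392179 + 352 \left(\frac{253}{9} - 6030\right) = 392179 + 352 \left(- \frac{54017}{9}\right) = 392179 - \frac{19013984}{9} = - \frac{15484373}{9}$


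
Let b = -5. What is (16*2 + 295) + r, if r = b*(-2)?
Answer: 337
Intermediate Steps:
r = 10 (r = -5*(-2) = 10)
(16*2 + 295) + r = (16*2 + 295) + 10 = (32 + 295) + 10 = 327 + 10 = 337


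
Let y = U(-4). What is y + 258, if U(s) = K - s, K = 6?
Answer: 268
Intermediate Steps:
U(s) = 6 - s
y = 10 (y = 6 - 1*(-4) = 6 + 4 = 10)
y + 258 = 10 + 258 = 268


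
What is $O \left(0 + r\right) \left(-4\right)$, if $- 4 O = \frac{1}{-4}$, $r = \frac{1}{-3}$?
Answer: $\frac{1}{12} \approx 0.083333$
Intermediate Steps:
$r = - \frac{1}{3} \approx -0.33333$
$O = \frac{1}{16}$ ($O = - \frac{1}{4 \left(-4\right)} = \left(- \frac{1}{4}\right) \left(- \frac{1}{4}\right) = \frac{1}{16} \approx 0.0625$)
$O \left(0 + r\right) \left(-4\right) = \frac{0 - \frac{1}{3}}{16} \left(-4\right) = \frac{1}{16} \left(- \frac{1}{3}\right) \left(-4\right) = \left(- \frac{1}{48}\right) \left(-4\right) = \frac{1}{12}$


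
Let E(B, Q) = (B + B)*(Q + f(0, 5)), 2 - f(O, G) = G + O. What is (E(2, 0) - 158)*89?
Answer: -15130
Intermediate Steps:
f(O, G) = 2 - G - O (f(O, G) = 2 - (G + O) = 2 + (-G - O) = 2 - G - O)
E(B, Q) = 2*B*(-3 + Q) (E(B, Q) = (B + B)*(Q + (2 - 1*5 - 1*0)) = (2*B)*(Q + (2 - 5 + 0)) = (2*B)*(Q - 3) = (2*B)*(-3 + Q) = 2*B*(-3 + Q))
(E(2, 0) - 158)*89 = (2*2*(-3 + 0) - 158)*89 = (2*2*(-3) - 158)*89 = (-12 - 158)*89 = -170*89 = -15130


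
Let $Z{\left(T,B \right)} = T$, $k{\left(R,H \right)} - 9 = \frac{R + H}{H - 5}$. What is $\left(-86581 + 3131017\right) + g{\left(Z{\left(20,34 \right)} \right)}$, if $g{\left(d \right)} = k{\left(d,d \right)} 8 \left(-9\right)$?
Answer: $3043596$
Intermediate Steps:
$k{\left(R,H \right)} = 9 + \frac{H + R}{-5 + H}$ ($k{\left(R,H \right)} = 9 + \frac{R + H}{H - 5} = 9 + \frac{H + R}{-5 + H}$)
$g{\left(d \right)} = - \frac{72 \left(-45 + 11 d\right)}{-5 + d}$ ($g{\left(d \right)} = \frac{-45 + d + 10 d}{-5 + d} 8 \left(-9\right) = \frac{-45 + 11 d}{-5 + d} 8 \left(-9\right) = \frac{8 \left(-45 + 11 d\right)}{-5 + d} \left(-9\right) = - \frac{72 \left(-45 + 11 d\right)}{-5 + d}$)
$\left(-86581 + 3131017\right) + g{\left(Z{\left(20,34 \right)} \right)} = \left(-86581 + 3131017\right) + \frac{72 \left(45 - 220\right)}{-5 + 20} = 3044436 + \frac{72 \left(45 - 220\right)}{15} = 3044436 + 72 \cdot \frac{1}{15} \left(-175\right) = 3044436 - 840 = 3043596$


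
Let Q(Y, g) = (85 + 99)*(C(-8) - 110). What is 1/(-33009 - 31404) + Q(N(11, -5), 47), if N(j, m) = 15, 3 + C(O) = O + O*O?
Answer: -675563545/64413 ≈ -10488.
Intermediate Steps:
C(O) = -3 + O + O**2 (C(O) = -3 + (O + O*O) = -3 + (O + O**2) = -3 + O + O**2)
Q(Y, g) = -10488 (Q(Y, g) = (85 + 99)*((-3 - 8 + (-8)**2) - 110) = 184*((-3 - 8 + 64) - 110) = 184*(53 - 110) = 184*(-57) = -10488)
1/(-33009 - 31404) + Q(N(11, -5), 47) = 1/(-33009 - 31404) - 10488 = 1/(-64413) - 10488 = -1/64413 - 10488 = -675563545/64413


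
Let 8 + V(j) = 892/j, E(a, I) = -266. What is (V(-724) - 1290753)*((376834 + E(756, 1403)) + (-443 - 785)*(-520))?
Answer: -237162287839392/181 ≈ -1.3103e+12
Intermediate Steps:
V(j) = -8 + 892/j
(V(-724) - 1290753)*((376834 + E(756, 1403)) + (-443 - 785)*(-520)) = ((-8 + 892/(-724)) - 1290753)*((376834 - 266) + (-443 - 785)*(-520)) = ((-8 + 892*(-1/724)) - 1290753)*(376568 - 1228*(-520)) = ((-8 - 223/181) - 1290753)*(376568 + 638560) = (-1671/181 - 1290753)*1015128 = -233627964/181*1015128 = -237162287839392/181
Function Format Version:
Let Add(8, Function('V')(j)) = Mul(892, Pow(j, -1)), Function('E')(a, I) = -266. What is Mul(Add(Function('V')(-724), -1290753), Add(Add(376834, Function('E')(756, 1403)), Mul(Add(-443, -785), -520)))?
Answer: Rational(-237162287839392, 181) ≈ -1.3103e+12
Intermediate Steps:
Function('V')(j) = Add(-8, Mul(892, Pow(j, -1)))
Mul(Add(Function('V')(-724), -1290753), Add(Add(376834, Function('E')(756, 1403)), Mul(Add(-443, -785), -520))) = Mul(Add(Add(-8, Mul(892, Pow(-724, -1))), -1290753), Add(Add(376834, -266), Mul(Add(-443, -785), -520))) = Mul(Add(Add(-8, Mul(892, Rational(-1, 724))), -1290753), Add(376568, Mul(-1228, -520))) = Mul(Add(Add(-8, Rational(-223, 181)), -1290753), Add(376568, 638560)) = Mul(Add(Rational(-1671, 181), -1290753), 1015128) = Mul(Rational(-233627964, 181), 1015128) = Rational(-237162287839392, 181)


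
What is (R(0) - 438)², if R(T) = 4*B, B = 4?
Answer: 178084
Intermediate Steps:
R(T) = 16 (R(T) = 4*4 = 16)
(R(0) - 438)² = (16 - 438)² = (-422)² = 178084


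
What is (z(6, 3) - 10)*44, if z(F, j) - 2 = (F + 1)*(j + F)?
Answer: 2420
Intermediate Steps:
z(F, j) = 2 + (1 + F)*(F + j) (z(F, j) = 2 + (F + 1)*(j + F) = 2 + (1 + F)*(F + j))
(z(6, 3) - 10)*44 = ((2 + 6 + 3 + 6² + 6*3) - 10)*44 = ((2 + 6 + 3 + 36 + 18) - 10)*44 = (65 - 10)*44 = 55*44 = 2420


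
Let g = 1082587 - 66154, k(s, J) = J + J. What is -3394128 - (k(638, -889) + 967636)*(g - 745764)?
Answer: -261431213130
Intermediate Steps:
k(s, J) = 2*J
g = 1016433
-3394128 - (k(638, -889) + 967636)*(g - 745764) = -3394128 - (2*(-889) + 967636)*(1016433 - 745764) = -3394128 - (-1778 + 967636)*270669 = -3394128 - 965858*270669 = -3394128 - 1*261427819002 = -3394128 - 261427819002 = -261431213130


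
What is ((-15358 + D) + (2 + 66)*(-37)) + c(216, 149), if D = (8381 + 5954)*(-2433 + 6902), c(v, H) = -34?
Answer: 64045207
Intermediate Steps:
D = 64063115 (D = 14335*4469 = 64063115)
((-15358 + D) + (2 + 66)*(-37)) + c(216, 149) = ((-15358 + 64063115) + (2 + 66)*(-37)) - 34 = (64047757 + 68*(-37)) - 34 = (64047757 - 2516) - 34 = 64045241 - 34 = 64045207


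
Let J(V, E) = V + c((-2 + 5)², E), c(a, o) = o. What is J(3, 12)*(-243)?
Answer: -3645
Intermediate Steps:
J(V, E) = E + V (J(V, E) = V + E = E + V)
J(3, 12)*(-243) = (12 + 3)*(-243) = 15*(-243) = -3645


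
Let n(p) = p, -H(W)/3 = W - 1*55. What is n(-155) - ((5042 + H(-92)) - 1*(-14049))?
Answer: -19687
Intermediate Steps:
H(W) = 165 - 3*W (H(W) = -3*(W - 1*55) = -3*(W - 55) = -3*(-55 + W) = 165 - 3*W)
n(-155) - ((5042 + H(-92)) - 1*(-14049)) = -155 - ((5042 + (165 - 3*(-92))) - 1*(-14049)) = -155 - ((5042 + (165 + 276)) + 14049) = -155 - ((5042 + 441) + 14049) = -155 - (5483 + 14049) = -155 - 1*19532 = -155 - 19532 = -19687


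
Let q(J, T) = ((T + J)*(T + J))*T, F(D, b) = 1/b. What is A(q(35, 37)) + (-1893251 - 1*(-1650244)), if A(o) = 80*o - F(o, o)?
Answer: 2896614022463/191808 ≈ 1.5102e+7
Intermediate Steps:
q(J, T) = T*(J + T)² (q(J, T) = ((J + T)*(J + T))*T = (J + T)²*T = T*(J + T)²)
A(o) = -1/o + 80*o (A(o) = 80*o - 1/o = -1/o + 80*o)
A(q(35, 37)) + (-1893251 - 1*(-1650244)) = (-1/(37*(35 + 37)²) + 80*(37*(35 + 37)²)) + (-1893251 - 1*(-1650244)) = (-1/(37*72²) + 80*(37*72²)) + (-1893251 + 1650244) = (-1/(37*5184) + 80*(37*5184)) - 243007 = (-1/191808 + 80*191808) - 243007 = (-1*1/191808 + 15344640) - 243007 = (-1/191808 + 15344640) - 243007 = 2943224709119/191808 - 243007 = 2896614022463/191808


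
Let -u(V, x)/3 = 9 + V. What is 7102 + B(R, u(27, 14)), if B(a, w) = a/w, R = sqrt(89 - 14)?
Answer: 7102 - 5*sqrt(3)/108 ≈ 7101.9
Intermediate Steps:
u(V, x) = -27 - 3*V (u(V, x) = -3*(9 + V) = -27 - 3*V)
R = 5*sqrt(3) (R = sqrt(75) = 5*sqrt(3) ≈ 8.6602)
7102 + B(R, u(27, 14)) = 7102 + (5*sqrt(3))/(-27 - 3*27) = 7102 + (5*sqrt(3))/(-27 - 81) = 7102 + (5*sqrt(3))/(-108) = 7102 + (5*sqrt(3))*(-1/108) = 7102 - 5*sqrt(3)/108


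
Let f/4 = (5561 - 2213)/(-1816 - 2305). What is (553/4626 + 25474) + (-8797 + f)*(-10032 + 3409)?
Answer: 1111598028514859/19063746 ≈ 5.8310e+7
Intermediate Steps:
f = -13392/4121 (f = 4*((5561 - 2213)/(-1816 - 2305)) = 4*(3348/(-4121)) = 4*(3348*(-1/4121)) = 4*(-3348/4121) = -13392/4121 ≈ -3.2497)
(553/4626 + 25474) + (-8797 + f)*(-10032 + 3409) = (553/4626 + 25474) + (-8797 - 13392/4121)*(-10032 + 3409) = (553*(1/4626) + 25474) - 36265829/4121*(-6623) = (553/4626 + 25474) + 240188585467/4121 = 117843277/4626 + 240188585467/4121 = 1111598028514859/19063746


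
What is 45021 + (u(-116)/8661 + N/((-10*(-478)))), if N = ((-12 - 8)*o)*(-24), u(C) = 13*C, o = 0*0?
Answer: 389925373/8661 ≈ 45021.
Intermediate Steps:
o = 0
N = 0 (N = ((-12 - 8)*0)*(-24) = -20*0*(-24) = 0*(-24) = 0)
45021 + (u(-116)/8661 + N/((-10*(-478)))) = 45021 + ((13*(-116))/8661 + 0/((-10*(-478)))) = 45021 + (-1508*1/8661 + 0/4780) = 45021 + (-1508/8661 + 0*(1/4780)) = 45021 + (-1508/8661 + 0) = 45021 - 1508/8661 = 389925373/8661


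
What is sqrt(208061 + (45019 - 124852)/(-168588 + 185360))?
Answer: sqrt(14631554252987)/8386 ≈ 456.13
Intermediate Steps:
sqrt(208061 + (45019 - 124852)/(-168588 + 185360)) = sqrt(208061 - 79833/16772) = sqrt(3489519259/16772) = sqrt(14631554252987)/8386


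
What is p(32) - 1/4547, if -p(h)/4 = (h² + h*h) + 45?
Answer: -38067485/4547 ≈ -8372.0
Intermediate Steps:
p(h) = -180 - 8*h² (p(h) = -4*((h² + h*h) + 45) = -4*((h² + h²) + 45) = -4*(2*h² + 45) = -4*(45 + 2*h²) = -180 - 8*h²)
p(32) - 1/4547 = (-180 - 8*32²) - 1/4547 = (-180 - 8*1024) - 1*1/4547 = (-180 - 8192) - 1/4547 = -8372 - 1/4547 = -38067485/4547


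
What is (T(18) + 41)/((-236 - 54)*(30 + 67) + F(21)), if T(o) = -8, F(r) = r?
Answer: -33/28109 ≈ -0.0011740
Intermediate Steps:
(T(18) + 41)/((-236 - 54)*(30 + 67) + F(21)) = (-8 + 41)/((-236 - 54)*(30 + 67) + 21) = 33/(-290*97 + 21) = 33/(-28130 + 21) = 33/(-28109) = 33*(-1/28109) = -33/28109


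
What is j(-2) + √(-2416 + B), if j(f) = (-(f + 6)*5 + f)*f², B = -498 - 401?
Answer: -88 + I*√3315 ≈ -88.0 + 57.576*I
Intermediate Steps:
B = -899
j(f) = f²*(-30 - 4*f) (j(f) = (-(6 + f)*5 + f)*f² = ((-6 - f)*5 + f)*f² = ((-30 - 5*f) + f)*f² = (-30 - 4*f)*f² = f²*(-30 - 4*f))
j(-2) + √(-2416 + B) = (-2)²*(-30 - 4*(-2)) + √(-2416 - 899) = 4*(-30 + 8) + √(-3315) = 4*(-22) + I*√3315 = -88 + I*√3315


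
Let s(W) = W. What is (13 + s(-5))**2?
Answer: 64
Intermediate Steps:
(13 + s(-5))**2 = (13 - 5)**2 = 8**2 = 64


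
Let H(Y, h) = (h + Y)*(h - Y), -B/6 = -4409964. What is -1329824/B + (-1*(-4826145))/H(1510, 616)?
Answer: -5426094844139/2095442904204 ≈ -2.5895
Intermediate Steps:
B = 26459784 (B = -6*(-4409964) = 26459784)
H(Y, h) = (Y + h)*(h - Y)
-1329824/B + (-1*(-4826145))/H(1510, 616) = -1329824/26459784 + (-1*(-4826145))/(616**2 - 1*1510**2) = -1329824*1/26459784 + 4826145/(379456 - 1*2280100) = -166228/3307473 + 4826145/(379456 - 2280100) = -166228/3307473 + 4826145/(-1900644) = -166228/3307473 + 4826145*(-1/1900644) = -166228/3307473 - 1608715/633548 = -5426094844139/2095442904204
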